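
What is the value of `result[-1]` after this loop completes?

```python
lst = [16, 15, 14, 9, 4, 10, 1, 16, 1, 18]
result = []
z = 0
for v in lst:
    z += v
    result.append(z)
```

Cumulative sum ends at 104
`result` takes the values: [] → [16] → [16, 31] → [16, 31, 45] → [16, 31, 45, 54] → [16, 31, 45, 54, 58] → [16, 31, 45, 54, 58, 68] → [16, 31, 45, 54, 58, 68, 69] → [16, 31, 45, 54, 58, 68, 69, 85] → [16, 31, 45, 54, 58, 68, 69, 85, 86] → [16, 31, 45, 54, 58, 68, 69, 85, 86, 104]
So `result[-1]` = 104

Answer: 104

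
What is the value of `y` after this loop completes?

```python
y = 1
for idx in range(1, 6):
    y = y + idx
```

Start at 1, add 1 through 5
`y` takes the values: 1 → 2 → 4 → 7 → 11 → 16

Answer: 16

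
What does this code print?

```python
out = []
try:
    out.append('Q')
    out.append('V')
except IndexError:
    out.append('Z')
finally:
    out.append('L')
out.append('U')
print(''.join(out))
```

Execution trace: 'Q' (try body) → 'V' (try body, no exception) → 'L' (finally) → 'U' (after the try/except). Output: QVLU

Answer: QVLU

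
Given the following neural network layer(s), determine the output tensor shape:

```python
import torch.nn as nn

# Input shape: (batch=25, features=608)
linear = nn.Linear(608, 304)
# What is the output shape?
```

Input: (25, 608) -> Output: (25, 304)

Answer: (25, 304)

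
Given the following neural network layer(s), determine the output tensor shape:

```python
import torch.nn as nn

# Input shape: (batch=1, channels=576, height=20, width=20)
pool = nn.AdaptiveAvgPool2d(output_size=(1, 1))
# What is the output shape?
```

Input: (1, 576, 20, 20) -> Output: (1, 576, 1, 1)

Answer: (1, 576, 1, 1)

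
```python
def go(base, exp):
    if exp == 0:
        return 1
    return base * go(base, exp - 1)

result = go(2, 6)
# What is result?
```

go(2, 6) = 2 * 2 * 2 * 2 * 2 * 2 = 64

Answer: 64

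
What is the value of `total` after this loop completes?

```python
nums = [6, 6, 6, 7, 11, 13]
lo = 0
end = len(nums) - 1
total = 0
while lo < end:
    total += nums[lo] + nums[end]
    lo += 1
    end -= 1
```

Sum of pairs from ends
`total` takes the values: 0 → 19 → 36 → 49

Answer: 49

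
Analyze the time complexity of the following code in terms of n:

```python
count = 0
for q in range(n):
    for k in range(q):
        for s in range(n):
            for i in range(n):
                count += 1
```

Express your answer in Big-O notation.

Each loop level contributes: n × n × n × n. Multiplying the contributions gives O(n^4).

Answer: O(n^4)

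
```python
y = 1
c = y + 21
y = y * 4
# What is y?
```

Trace:
`y = 1` → y = 1
`c = y + 21` → c = 22
`y = y * 4` → y = 4
So y = 4

Answer: 4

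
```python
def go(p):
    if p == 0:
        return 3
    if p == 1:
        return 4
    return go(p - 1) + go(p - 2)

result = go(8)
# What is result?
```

Build up from base cases: go(0)=3, go(1)=4, go(2)=7, go(3)=11, go(4)=18, go(5)=29, go(6)=47, ..., go(8)=123

Answer: 123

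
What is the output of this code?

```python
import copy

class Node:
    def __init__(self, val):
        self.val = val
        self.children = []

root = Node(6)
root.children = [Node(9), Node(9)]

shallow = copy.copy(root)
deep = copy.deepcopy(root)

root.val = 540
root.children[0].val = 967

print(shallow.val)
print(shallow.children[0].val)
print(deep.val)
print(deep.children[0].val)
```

Key concept: deep copy with custom objects.
Step by step:
`root = Node(6)` → root = Node(val=6, children=[])
`root.children = [Node(9), Node(9)]` → root = Node(val=6, children=[Node(val=9, children=[]), Node(val=9, children=[])])
`shallow = copy.copy(root)` → shallow = Node(val=6, children=[Node(val=9, children=[]), Node(val=9, children=[])])
`deep = copy.deepcopy(root)` → deep = Node(val=6, children=[Node(val=9, children=[]), Node(val=9, children=[])])
`root.val = 540` → root = Node(val=540, children=[Node(val=9, children=[]), Node(val=9, children=[])])
`root.children[0].val = 967` → root = Node(val=540, children=[Node(val=967, children=[]), Node(val=9, children=[])]); shallow = Node(val=6, children=[Node(val=967, children=[]), Node(val=9, children=[])])
`print(shallow.val)` → prints 6
`print(shallow.children[0].val)` → prints 967
`print(deep.val)` → prints 6
`print(deep.children[0].val)` → prints 9

Answer:
6
967
6
9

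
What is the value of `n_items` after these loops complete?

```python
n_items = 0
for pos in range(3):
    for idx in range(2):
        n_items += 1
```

3 * 2 = 6
`n_items` takes the values: 0 → 1 → 2 → 3 → 4 → 5 → 6

Answer: 6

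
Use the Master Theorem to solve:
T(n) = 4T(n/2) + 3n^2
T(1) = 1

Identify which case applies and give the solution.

a=4, b=2, f(n)=3n^2. log_2(4) = 2. Since c=2 = 2, Case 2 applies: T(n) = Θ(n^log_b(a) · log n) = O(n^2 log n).

Answer: O(n^2 log n) - Case 2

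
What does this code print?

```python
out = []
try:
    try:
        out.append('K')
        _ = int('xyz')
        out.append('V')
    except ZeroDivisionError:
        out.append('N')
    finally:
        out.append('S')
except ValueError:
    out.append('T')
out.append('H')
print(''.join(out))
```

Execution trace: 'K' (try body) → 'S' (finally) → 'T' (outer except ValueError) → 'H' (after the try/except). Output: KSTH

Answer: KSTH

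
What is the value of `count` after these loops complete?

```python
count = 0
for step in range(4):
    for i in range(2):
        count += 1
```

4 * 2 = 8
`count` takes the values: 0 → 1 → 2 → 3 → 4 → 5 → 6 → 7 → 8

Answer: 8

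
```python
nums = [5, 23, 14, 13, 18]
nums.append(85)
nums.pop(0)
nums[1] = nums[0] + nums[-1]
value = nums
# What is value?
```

Trace:
`nums = [5, 23, 14, 13, 18]` → nums = [5, 23, 14, 13, 18]
`nums.append(85)` → nums = [5, 23, 14, 13, 18, 85]
`nums.pop(0)` → nums = [23, 14, 13, 18, 85]
`nums[1] = nums[0] + nums[-1]` → nums = [23, 108, 13, 18, 85]
`value = nums` → value = [23, 108, 13, 18, 85]
So value = [23, 108, 13, 18, 85]

Answer: [23, 108, 13, 18, 85]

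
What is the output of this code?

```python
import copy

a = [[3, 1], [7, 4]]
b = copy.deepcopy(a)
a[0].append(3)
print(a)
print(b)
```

Key concept: deep copy is fully independent.
Step by step:
`a = [[3, 1], [7, 4]]` → a = [[3, 1], [7, 4]]
`b = copy.deepcopy(a)` → b = [[3, 1], [7, 4]]
`a[0].append(3)` → a = [[3, 1, 3], [7, 4]]
`print(a)` → prints [[3, 1, 3], [7, 4]]
`print(b)` → prints [[3, 1], [7, 4]]

Answer:
[[3, 1, 3], [7, 4]]
[[3, 1], [7, 4]]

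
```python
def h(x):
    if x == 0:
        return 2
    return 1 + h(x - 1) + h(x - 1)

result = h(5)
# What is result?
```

h(x) = 1 + 2·h(x-1), h(0)=2. Closed form: (2+1)·2^5 - 1 = 95.

Answer: 95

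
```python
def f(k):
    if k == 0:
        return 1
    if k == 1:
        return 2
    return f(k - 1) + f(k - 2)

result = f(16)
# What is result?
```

Build up from base cases: f(0)=1, f(1)=2, f(2)=3, f(3)=5, f(4)=8, f(5)=13, f(6)=21, ..., f(16)=2584

Answer: 2584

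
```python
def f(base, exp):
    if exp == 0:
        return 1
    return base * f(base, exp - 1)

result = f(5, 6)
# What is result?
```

f(5, 6) = 5 * 5 * 5 * 5 * 5 * 5 = 15625

Answer: 15625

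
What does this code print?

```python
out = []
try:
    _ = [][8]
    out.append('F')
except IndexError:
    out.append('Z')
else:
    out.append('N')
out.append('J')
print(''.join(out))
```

Execution trace: 'Z' (except IndexError) → 'J' (after the try/except). Output: ZJ

Answer: ZJ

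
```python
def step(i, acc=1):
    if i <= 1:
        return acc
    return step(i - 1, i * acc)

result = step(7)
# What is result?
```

Accumulator trace (n, acc): (7, 1) -> (6, 7) -> (5, 42) -> (4, 210) -> (3, 840) -> (2, 2520) -> (1, 5040) -> return 5040

Answer: 5040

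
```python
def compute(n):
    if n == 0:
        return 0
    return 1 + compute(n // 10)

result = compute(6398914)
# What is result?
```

Count of digits of 6398914: 7

Answer: 7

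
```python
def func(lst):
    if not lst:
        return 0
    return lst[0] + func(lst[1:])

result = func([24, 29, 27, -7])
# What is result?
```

24 + 29 + 27 + (-7) + 0 = 73

Answer: 73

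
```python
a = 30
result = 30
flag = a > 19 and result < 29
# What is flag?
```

Trace:
`a = 30` → a = 30
`result = 30` → result = 30
`flag = a > 19 and result < 29` → flag = False
So flag = False

Answer: False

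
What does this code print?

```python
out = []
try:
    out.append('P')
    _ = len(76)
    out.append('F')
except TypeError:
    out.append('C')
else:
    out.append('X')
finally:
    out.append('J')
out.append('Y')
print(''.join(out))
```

Execution trace: 'P' (try body) → 'C' (except TypeError) → 'J' (finally) → 'Y' (after the try/except). Output: PCJY

Answer: PCJY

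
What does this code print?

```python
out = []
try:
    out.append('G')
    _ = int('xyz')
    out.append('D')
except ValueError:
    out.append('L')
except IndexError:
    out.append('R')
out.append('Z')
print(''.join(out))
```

Execution trace: 'G' (try body) → 'L' (except ValueError) → 'Z' (after the try/except). Output: GLZ

Answer: GLZ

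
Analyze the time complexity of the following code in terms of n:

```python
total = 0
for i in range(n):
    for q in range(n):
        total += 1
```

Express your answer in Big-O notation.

Each loop level contributes: n × n. Multiplying the contributions gives O(n^2).

Answer: O(n^2)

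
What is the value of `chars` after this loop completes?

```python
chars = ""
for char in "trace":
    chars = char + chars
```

Reverse 'trace'
`chars` takes the values: "" → "t" → "rt" → "art" → "cart" → "ecart"

Answer: "ecart"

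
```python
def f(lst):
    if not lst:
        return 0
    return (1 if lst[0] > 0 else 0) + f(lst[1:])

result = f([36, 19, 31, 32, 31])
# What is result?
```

Count of positive elements in [36, 19, 31, 32, 31] = 5

Answer: 5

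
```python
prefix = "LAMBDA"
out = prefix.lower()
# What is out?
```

Trace:
`prefix = "LAMBDA"` → prefix = 'LAMBDA'
`out = prefix.lower()` → out = 'lambda'
So out = 'lambda'

Answer: 'lambda'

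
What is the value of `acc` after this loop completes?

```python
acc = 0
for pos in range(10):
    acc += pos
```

Sum of 0 to 9 = 45
`acc` takes the values: 0 → 1 → 3 → 6 → 10 → 15 → 21 → 28 → 36 → 45

Answer: 45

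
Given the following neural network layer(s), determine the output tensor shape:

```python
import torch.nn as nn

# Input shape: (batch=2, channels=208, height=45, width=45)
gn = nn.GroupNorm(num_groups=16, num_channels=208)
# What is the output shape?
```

Input: (2, 208, 45, 45) -> Output: (2, 208, 45, 45)

Answer: (2, 208, 45, 45)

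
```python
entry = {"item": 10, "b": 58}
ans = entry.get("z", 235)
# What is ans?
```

Trace:
`entry = {"item": 10, "b": 58}` → entry = {'item': 10, 'b': 58}
`ans = entry.get("z", 235)` → ans = 235
So ans = 235

Answer: 235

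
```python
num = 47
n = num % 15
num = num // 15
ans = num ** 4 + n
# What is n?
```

Trace:
`num = 47` → num = 47
`n = num % 15` → n = 2
`num = num // 15` → num = 3
`ans = num ** 4 + n` → ans = 83
So n = 2

Answer: 2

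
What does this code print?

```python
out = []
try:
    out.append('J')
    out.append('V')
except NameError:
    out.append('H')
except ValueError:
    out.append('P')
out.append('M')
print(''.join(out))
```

Execution trace: 'J' (try body) → 'V' (try body, no exception) → 'M' (after the try/except). Output: JVM

Answer: JVM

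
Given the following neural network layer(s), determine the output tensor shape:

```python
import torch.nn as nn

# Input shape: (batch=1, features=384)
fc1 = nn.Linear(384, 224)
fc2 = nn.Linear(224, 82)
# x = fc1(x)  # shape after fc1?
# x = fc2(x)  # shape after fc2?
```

Input: (1, 384) -> after fc1: (1, 224) -> Output: (1, 82)

Answer: (1, 82)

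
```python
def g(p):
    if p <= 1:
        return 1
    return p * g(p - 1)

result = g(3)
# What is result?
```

g(3) = 3 * 2 * 1 = 6

Answer: 6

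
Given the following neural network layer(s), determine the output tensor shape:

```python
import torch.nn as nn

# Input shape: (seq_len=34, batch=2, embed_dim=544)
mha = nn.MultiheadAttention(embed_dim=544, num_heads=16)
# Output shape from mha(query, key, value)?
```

Input: (34, 2, 544) -> Output: (34, 2, 544)

Answer: (34, 2, 544)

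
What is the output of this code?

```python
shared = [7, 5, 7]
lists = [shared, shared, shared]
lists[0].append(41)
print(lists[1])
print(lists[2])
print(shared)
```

Key concept: list of same reference.
Step by step:
`shared = [7, 5, 7]` → shared = [7, 5, 7]
`lists = [shared, shared, shared]` → lists = [[7, 5, 7], [7, 5, 7], [7, 5, 7]]
`lists[0].append(41)` → shared = [7, 5, 7, 41]; lists = [[7, 5, 7, 41], [7, 5, 7, 41], [7, 5, 7, 41]]
`print(lists[1])` → prints [7, 5, 7, 41]
`print(lists[2])` → prints [7, 5, 7, 41]
`print(shared)` → prints [7, 5, 7, 41]

Answer:
[7, 5, 7, 41]
[7, 5, 7, 41]
[7, 5, 7, 41]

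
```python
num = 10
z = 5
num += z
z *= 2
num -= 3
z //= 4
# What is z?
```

Trace:
`num = 10` → num = 10
`z = 5` → z = 5
`num += z` → num = 15
`z *= 2` → z = 10
`num -= 3` → num = 12
`z //= 4` → z = 2
So z = 2

Answer: 2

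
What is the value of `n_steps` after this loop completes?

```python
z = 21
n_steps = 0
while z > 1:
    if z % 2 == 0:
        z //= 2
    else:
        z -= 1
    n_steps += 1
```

Steps to reduce 21 to 1
`n_steps` takes the values: 0 → 1 → 2 → 3 → 4 → 5 → 6

Answer: 6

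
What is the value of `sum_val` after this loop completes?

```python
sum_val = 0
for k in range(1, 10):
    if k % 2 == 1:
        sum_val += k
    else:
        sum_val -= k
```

Add odd, subtract even
`sum_val` takes the values: 0 → 1 → -1 → 2 → -2 → 3 → -3 → 4 → -4 → 5

Answer: 5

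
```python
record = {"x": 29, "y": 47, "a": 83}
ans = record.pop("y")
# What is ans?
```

Trace:
`record = {"x": 29, "y": 47, "a": 83}` → record = {'x': 29, 'y': 47, 'a': 83}
`ans = record.pop("y")` → record = {'x': 29, 'a': 83}; ans = 47
So ans = 47

Answer: 47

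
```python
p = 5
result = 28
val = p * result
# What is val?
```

Trace:
`p = 5` → p = 5
`result = 28` → result = 28
`val = p * result` → val = 140
So val = 140

Answer: 140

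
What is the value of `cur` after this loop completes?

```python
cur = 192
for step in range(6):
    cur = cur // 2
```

Halve 6 times: 192 // 2^6 = 3
`cur` takes the values: 192 → 96 → 48 → 24 → 12 → 6 → 3

Answer: 3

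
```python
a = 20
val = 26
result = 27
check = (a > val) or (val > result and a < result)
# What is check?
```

Trace:
`a = 20` → a = 20
`val = 26` → val = 26
`result = 27` → result = 27
`check = (a > val) or (val > result and a < result)` → check = False
So check = False

Answer: False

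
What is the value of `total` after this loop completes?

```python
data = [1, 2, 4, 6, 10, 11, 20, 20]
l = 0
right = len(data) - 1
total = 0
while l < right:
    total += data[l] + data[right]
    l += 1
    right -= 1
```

Sum of pairs from ends
`total` takes the values: 0 → 21 → 43 → 58 → 74

Answer: 74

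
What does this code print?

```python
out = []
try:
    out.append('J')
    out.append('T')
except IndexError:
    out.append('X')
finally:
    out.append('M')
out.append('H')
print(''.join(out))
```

Execution trace: 'J' (try body) → 'T' (try body, no exception) → 'M' (finally) → 'H' (after the try/except). Output: JTMH

Answer: JTMH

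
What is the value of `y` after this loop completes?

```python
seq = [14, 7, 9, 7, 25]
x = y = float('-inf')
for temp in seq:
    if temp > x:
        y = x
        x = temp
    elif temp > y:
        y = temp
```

Second largest (with repeats) in [14, 7, 9, 7, 25]
`y` takes the values: -inf → 7 → 9 → 14

Answer: 14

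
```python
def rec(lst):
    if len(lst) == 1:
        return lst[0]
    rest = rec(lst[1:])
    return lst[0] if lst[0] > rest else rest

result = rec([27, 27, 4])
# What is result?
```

Recursive max over [27, 27, 4] = 27

Answer: 27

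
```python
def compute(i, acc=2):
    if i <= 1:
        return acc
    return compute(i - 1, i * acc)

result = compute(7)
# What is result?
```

Accumulator trace (n, acc): (7, 2) -> (6, 14) -> (5, 84) -> (4, 420) -> (3, 1680) -> (2, 5040) -> (1, 10080) -> return 10080

Answer: 10080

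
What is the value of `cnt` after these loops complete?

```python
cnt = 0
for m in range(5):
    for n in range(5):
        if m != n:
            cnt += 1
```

5² - 5 (exclude diagonal)
`cnt` takes the values: 0 → 1 → 2 → 3 → 4 → 5 → 6 → 7 → 8 → 9 → 10 → 11 → 12 → 13 → 14 → 15 → 16 → 17 → 18 → 19 → 20

Answer: 20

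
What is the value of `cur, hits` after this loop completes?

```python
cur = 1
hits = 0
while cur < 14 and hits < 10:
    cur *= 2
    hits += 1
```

Double until >= 14 or 10 iterations
`cur, hits` takes the values: (1, 0) → (2, 0) → (2, 1) → (4, 1) → (4, 2) → (8, 2) → (8, 3) → (16, 3) → (16, 4)

Answer: 16, 4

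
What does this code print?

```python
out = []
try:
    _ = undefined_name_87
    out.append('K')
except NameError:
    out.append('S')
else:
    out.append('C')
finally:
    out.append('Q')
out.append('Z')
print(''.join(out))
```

Execution trace: 'S' (except NameError) → 'Q' (finally) → 'Z' (after the try/except). Output: SQZ

Answer: SQZ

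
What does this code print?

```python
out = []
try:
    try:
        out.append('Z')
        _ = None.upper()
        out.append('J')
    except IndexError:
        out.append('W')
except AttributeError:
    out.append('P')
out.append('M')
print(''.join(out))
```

Execution trace: 'Z' (inner try body) → 'P' (outer except AttributeError) → 'M' (after the try/except). Output: ZPM

Answer: ZPM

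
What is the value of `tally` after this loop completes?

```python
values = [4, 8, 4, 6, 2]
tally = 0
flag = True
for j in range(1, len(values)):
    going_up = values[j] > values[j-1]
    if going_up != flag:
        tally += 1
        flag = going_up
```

Count direction changes in [4, 8, 4, 6, 2]
`tally` takes the values: 0 → 1 → 2 → 3

Answer: 3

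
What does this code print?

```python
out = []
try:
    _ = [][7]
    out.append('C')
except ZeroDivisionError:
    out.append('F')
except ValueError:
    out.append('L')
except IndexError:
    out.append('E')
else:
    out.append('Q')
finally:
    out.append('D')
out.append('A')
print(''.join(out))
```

Execution trace: 'E' (except IndexError) → 'D' (finally) → 'A' (after the try/except). Output: EDA

Answer: EDA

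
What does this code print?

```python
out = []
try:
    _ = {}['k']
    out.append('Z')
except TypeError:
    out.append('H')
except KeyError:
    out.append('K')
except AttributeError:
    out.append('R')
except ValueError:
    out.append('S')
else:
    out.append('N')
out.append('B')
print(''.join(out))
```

Execution trace: 'K' (except KeyError) → 'B' (after the try/except). Output: KB

Answer: KB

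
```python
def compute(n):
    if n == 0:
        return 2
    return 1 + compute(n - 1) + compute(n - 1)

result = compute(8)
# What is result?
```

compute(n) = 1 + 2·compute(n-1), compute(0)=2. Closed form: (2+1)·2^8 - 1 = 767.

Answer: 767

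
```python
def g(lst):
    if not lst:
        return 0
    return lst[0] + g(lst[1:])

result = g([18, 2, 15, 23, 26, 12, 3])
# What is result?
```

18 + 2 + 15 + 23 + 26 + 12 + 3 + 0 = 99

Answer: 99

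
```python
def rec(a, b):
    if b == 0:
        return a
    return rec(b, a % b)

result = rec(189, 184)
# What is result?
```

rec(189, 184) -> rec(184, 5) -> rec(5, 4) -> rec(4, 1) -> rec(1, 0) -> 1

Answer: 1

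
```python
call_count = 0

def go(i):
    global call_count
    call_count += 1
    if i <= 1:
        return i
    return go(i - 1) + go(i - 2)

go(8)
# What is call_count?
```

Calls(i) = 1 + Calls(i-1) + Calls(i-2); Calls(0)=Calls(1)=1. For i=8 this gives 67.

Answer: 67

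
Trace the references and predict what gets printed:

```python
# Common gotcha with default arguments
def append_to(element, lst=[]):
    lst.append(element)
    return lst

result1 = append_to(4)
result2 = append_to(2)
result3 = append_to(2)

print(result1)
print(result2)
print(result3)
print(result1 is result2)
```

Key concept: mutable default argument gotcha.
Step by step:
`result1 = append_to(4)` → result1 = [4]
`result2 = append_to(2)` → result1 = [4, 2] (same object as result2); result2 = [4, 2] (same object as result1)
`result3 = append_to(2)` → result1 = [4, 2, 2] (same object as result2, result3); result2 = [4, 2, 2] (same object as result1, result3); result3 = [4, 2, 2] (same object as result1, result2)
`print(result1)` → prints [4, 2, 2]
`print(result2)` → prints [4, 2, 2]
`print(result3)` → prints [4, 2, 2]
`print(result1 is result2)` → prints True

Answer:
[4, 2, 2]
[4, 2, 2]
[4, 2, 2]
True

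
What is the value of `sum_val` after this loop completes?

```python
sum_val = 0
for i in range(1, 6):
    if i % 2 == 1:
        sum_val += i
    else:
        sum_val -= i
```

Add odd, subtract even
`sum_val` takes the values: 0 → 1 → -1 → 2 → -2 → 3

Answer: 3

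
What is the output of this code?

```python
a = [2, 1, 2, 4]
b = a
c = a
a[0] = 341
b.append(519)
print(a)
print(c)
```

Key concept: multiple aliases.
Step by step:
`a = [2, 1, 2, 4]` → a = [2, 1, 2, 4]
`b = a` → b = [2, 1, 2, 4] (same object as a)
`c = a` → c = [2, 1, 2, 4] (same object as a, b)
`a[0] = 341` → a = [341, 1, 2, 4] (same object as b, c); b = [341, 1, 2, 4] (same object as a, c); c = [341, 1, 2, 4] (same object as a, b)
`b.append(519)` → a = [341, 1, 2, 4, 519] (same object as b, c); b = [341, 1, 2, 4, 519] (same object as a, c); c = [341, 1, 2, 4, 519] (same object as a, b)
`print(a)` → prints [341, 1, 2, 4, 519]
`print(c)` → prints [341, 1, 2, 4, 519]

Answer:
[341, 1, 2, 4, 519]
[341, 1, 2, 4, 519]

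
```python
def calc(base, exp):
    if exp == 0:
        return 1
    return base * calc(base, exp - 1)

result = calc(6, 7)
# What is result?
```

calc(6, 7) = 6 * 6 * 6 * 6 * 6 * 6 * 6 = 279936

Answer: 279936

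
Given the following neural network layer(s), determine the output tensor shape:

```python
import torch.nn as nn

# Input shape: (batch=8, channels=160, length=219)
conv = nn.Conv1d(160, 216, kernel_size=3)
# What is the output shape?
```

Input: (8, 160, 219) -> Output: (8, 216, 217)

Answer: (8, 216, 217)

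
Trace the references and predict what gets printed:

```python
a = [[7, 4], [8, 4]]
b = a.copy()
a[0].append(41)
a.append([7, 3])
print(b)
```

Key concept: shallow copy with nested lists.
Step by step:
`a = [[7, 4], [8, 4]]` → a = [[7, 4], [8, 4]]
`b = a.copy()` → b = [[7, 4], [8, 4]]
`a[0].append(41)` → a = [[7, 4, 41], [8, 4]]; b = [[7, 4, 41], [8, 4]]
`a.append([7, 3])` → a = [[7, 4, 41], [8, 4], [7, 3]]
`print(b)` → prints [[7, 4, 41], [8, 4]]

Answer: [[7, 4, 41], [8, 4]]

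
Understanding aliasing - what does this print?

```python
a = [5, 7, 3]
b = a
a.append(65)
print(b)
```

Key concept: basic list aliasing.
Step by step:
`a = [5, 7, 3]` → a = [5, 7, 3]
`b = a` → b = [5, 7, 3] (same object as a)
`a.append(65)` → a = [5, 7, 3, 65] (same object as b); b = [5, 7, 3, 65] (same object as a)
`print(b)` → prints [5, 7, 3, 65]

Answer: [5, 7, 3, 65]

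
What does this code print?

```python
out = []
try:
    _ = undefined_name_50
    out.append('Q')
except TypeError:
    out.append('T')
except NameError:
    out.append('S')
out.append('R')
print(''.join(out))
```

Execution trace: 'S' (except NameError) → 'R' (after the try/except). Output: SR

Answer: SR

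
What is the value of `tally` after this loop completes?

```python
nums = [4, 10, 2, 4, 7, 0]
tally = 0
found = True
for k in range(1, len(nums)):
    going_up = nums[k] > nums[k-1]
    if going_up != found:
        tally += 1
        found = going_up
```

Count direction changes in [4, 10, 2, 4, 7, 0]
`tally` takes the values: 0 → 1 → 2 → 3

Answer: 3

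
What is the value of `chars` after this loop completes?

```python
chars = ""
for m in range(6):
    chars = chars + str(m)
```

Concatenate digits 0 to 5
`chars` takes the values: "" → "0" → "01" → "012" → "0123" → "01234" → "012345"

Answer: "012345"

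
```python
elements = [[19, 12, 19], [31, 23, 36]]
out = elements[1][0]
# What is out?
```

Trace:
`elements = [[19, 12, 19], [31, 23, 36]]` → elements = [[19, 12, 19], [31, 23, 36]]
`out = elements[1][0]` → out = 31
So out = 31

Answer: 31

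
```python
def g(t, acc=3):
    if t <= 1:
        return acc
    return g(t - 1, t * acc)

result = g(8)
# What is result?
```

Accumulator trace (n, acc): (8, 3) -> (7, 24) -> (6, 168) -> (5, 1008) -> (4, 5040) -> (3, 20160) -> (2, 60480) -> (1, 120960) -> return 120960

Answer: 120960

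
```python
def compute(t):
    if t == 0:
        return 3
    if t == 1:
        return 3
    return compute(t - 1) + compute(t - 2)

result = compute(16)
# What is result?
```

Build up from base cases: compute(0)=3, compute(1)=3, compute(2)=6, compute(3)=9, compute(4)=15, compute(5)=24, compute(6)=39, ..., compute(16)=4791

Answer: 4791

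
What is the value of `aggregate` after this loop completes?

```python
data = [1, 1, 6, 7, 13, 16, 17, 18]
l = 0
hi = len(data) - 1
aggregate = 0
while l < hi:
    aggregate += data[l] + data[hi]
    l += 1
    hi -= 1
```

Sum of pairs from ends
`aggregate` takes the values: 0 → 19 → 37 → 59 → 79

Answer: 79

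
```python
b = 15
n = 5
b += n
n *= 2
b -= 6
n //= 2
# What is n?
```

Trace:
`b = 15` → b = 15
`n = 5` → n = 5
`b += n` → b = 20
`n *= 2` → n = 10
`b -= 6` → b = 14
`n //= 2` → n = 5
So n = 5

Answer: 5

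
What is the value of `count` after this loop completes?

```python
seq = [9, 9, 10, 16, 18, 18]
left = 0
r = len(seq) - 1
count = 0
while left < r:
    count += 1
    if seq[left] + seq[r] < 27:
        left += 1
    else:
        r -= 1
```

Steps to find pair summing to 27
`count` takes the values: 0 → 1 → 2 → 3 → 4 → 5

Answer: 5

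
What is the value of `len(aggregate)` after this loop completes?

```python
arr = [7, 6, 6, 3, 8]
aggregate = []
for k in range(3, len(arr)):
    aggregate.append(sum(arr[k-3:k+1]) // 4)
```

Number of 4-element averages
`aggregate` takes the values: [] → [5] → [5, 5]
So `len(aggregate)` = 2

Answer: 2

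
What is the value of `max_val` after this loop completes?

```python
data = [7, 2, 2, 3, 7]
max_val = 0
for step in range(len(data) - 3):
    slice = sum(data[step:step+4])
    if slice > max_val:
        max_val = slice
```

Max sum of 4-element window in [7, 2, 2, 3, 7]
`max_val` takes the values: 0 → 14

Answer: 14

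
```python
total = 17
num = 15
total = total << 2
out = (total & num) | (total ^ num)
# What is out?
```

Trace:
`total = 17` → total = 17
`num = 15` → num = 15
`total = total << 2` → total = 68
`out = (total & num) | (total ^ num)` → out = 79
So out = 79

Answer: 79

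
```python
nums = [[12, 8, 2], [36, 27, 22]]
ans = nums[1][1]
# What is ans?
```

Trace:
`nums = [[12, 8, 2], [36, 27, 22]]` → nums = [[12, 8, 2], [36, 27, 22]]
`ans = nums[1][1]` → ans = 27
So ans = 27

Answer: 27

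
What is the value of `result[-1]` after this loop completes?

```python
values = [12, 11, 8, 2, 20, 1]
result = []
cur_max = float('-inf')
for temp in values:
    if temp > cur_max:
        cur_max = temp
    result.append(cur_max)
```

Running max ends at 20
`result` takes the values: [] → [12] → [12, 12] → [12, 12, 12] → [12, 12, 12, 12] → [12, 12, 12, 12, 20] → [12, 12, 12, 12, 20, 20]
So `result[-1]` = 20

Answer: 20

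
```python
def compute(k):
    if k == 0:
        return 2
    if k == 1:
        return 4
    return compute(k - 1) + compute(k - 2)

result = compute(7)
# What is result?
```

Build up from base cases: compute(0)=2, compute(1)=4, compute(2)=6, compute(3)=10, compute(4)=16, compute(5)=26, compute(6)=42, ..., compute(7)=68

Answer: 68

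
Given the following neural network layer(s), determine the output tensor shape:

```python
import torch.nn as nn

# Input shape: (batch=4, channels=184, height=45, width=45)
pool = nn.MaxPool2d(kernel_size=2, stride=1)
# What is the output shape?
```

Input: (4, 184, 45, 45) -> Output: (4, 184, 44, 44)

Answer: (4, 184, 44, 44)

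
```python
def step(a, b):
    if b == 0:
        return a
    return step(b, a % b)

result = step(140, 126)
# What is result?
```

step(140, 126) -> step(126, 14) -> step(14, 0) -> 14

Answer: 14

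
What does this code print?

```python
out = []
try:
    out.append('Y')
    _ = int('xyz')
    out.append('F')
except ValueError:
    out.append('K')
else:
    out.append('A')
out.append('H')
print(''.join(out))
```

Execution trace: 'Y' (try body) → 'K' (except ValueError) → 'H' (after the try/except). Output: YKH

Answer: YKH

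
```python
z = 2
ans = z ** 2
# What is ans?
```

Trace:
`z = 2` → z = 2
`ans = z ** 2` → ans = 4
So ans = 4

Answer: 4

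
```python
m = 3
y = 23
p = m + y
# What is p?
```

Trace:
`m = 3` → m = 3
`y = 23` → y = 23
`p = m + y` → p = 26
So p = 26

Answer: 26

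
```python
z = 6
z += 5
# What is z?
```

Trace:
`z = 6` → z = 6
`z += 5` → z = 11
So z = 11

Answer: 11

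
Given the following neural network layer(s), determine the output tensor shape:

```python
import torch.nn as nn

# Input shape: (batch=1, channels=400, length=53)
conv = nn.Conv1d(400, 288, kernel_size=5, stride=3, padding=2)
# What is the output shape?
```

Input: (1, 400, 53) -> Output: (1, 288, 18)

Answer: (1, 288, 18)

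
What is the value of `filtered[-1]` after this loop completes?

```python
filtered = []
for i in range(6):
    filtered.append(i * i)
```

Last element of squares 0 to 5
`filtered` takes the values: [] → [0] → [0, 1] → [0, 1, 4] → [0, 1, 4, 9] → [0, 1, 4, 9, 16] → [0, 1, 4, 9, 16, 25]
So `filtered[-1]` = 25

Answer: 25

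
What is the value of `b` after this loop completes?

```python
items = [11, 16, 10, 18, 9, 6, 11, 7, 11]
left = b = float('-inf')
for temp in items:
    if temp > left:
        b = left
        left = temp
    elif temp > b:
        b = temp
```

Second largest (with repeats) in [11, 16, 10, 18, 9, 6, 11, 7, 11]
`b` takes the values: -inf → 11 → 16

Answer: 16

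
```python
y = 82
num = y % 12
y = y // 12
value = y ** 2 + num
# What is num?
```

Trace:
`y = 82` → y = 82
`num = y % 12` → num = 10
`y = y // 12` → y = 6
`value = y ** 2 + num` → value = 46
So num = 10

Answer: 10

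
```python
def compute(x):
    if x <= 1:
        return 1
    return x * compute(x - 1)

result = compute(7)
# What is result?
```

compute(7) = 7 * 6 * 5 * 4 * 3 * 2 * 1 = 5040

Answer: 5040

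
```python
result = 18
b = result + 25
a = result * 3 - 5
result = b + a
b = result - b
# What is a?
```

Trace:
`result = 18` → result = 18
`b = result + 25` → b = 43
`a = result * 3 - 5` → a = 49
`result = b + a` → result = 92
`b = result - b` → b = 49
So a = 49

Answer: 49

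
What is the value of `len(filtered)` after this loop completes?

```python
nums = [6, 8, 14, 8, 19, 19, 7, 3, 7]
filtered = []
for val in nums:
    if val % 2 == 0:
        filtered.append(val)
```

Count even numbers in [6, 8, 14, 8, 19, 19, 7, 3, 7]
`filtered` takes the values: [] → [6] → [6, 8] → [6, 8, 14] → [6, 8, 14, 8]
So `len(filtered)` = 4

Answer: 4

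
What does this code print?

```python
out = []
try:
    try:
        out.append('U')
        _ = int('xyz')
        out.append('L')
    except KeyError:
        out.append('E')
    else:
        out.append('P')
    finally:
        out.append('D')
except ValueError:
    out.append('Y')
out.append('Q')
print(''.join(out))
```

Execution trace: 'U' (try body) → 'D' (finally) → 'Y' (outer except ValueError) → 'Q' (after the try/except). Output: UDYQ

Answer: UDYQ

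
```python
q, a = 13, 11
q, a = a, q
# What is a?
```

Trace:
`q, a = 13, 11` → q = 13; a = 11
`q, a = a, q` → q = 11; a = 13
So a = 13

Answer: 13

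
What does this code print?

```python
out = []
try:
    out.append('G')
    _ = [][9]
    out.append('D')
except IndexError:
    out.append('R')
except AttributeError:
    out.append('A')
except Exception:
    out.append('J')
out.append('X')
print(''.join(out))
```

Execution trace: 'G' (try body) → 'R' (except IndexError) → 'X' (after the try/except). Output: GRX

Answer: GRX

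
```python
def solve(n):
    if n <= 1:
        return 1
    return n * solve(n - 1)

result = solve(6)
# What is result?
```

solve(6) = 6 * 5 * 4 * 3 * 2 * 1 = 720

Answer: 720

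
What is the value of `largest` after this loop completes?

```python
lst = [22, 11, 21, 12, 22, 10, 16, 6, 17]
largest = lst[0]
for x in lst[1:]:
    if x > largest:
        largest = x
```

Maximum of [22, 11, 21, 12, 22, 10, 16, 6, 17]
`largest` takes the values: 22

Answer: 22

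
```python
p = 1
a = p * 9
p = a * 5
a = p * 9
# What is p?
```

Trace:
`p = 1` → p = 1
`a = p * 9` → a = 9
`p = a * 5` → p = 45
`a = p * 9` → a = 405
So p = 45

Answer: 45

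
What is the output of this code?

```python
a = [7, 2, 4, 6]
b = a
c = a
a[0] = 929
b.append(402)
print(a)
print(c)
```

Key concept: multiple aliases.
Step by step:
`a = [7, 2, 4, 6]` → a = [7, 2, 4, 6]
`b = a` → b = [7, 2, 4, 6] (same object as a)
`c = a` → c = [7, 2, 4, 6] (same object as a, b)
`a[0] = 929` → a = [929, 2, 4, 6] (same object as b, c); b = [929, 2, 4, 6] (same object as a, c); c = [929, 2, 4, 6] (same object as a, b)
`b.append(402)` → a = [929, 2, 4, 6, 402] (same object as b, c); b = [929, 2, 4, 6, 402] (same object as a, c); c = [929, 2, 4, 6, 402] (same object as a, b)
`print(a)` → prints [929, 2, 4, 6, 402]
`print(c)` → prints [929, 2, 4, 6, 402]

Answer:
[929, 2, 4, 6, 402]
[929, 2, 4, 6, 402]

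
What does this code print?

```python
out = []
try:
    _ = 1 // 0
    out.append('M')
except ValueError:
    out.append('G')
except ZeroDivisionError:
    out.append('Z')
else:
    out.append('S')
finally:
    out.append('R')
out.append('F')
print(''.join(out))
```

Execution trace: 'Z' (except ZeroDivisionError) → 'R' (finally) → 'F' (after the try/except). Output: ZRF

Answer: ZRF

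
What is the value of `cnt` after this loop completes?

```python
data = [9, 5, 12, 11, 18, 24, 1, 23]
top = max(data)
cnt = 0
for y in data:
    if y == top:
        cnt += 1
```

Count of max value 24 in [9, 5, 12, 11, 18, 24, 1, 23]
`cnt` takes the values: 0 → 1

Answer: 1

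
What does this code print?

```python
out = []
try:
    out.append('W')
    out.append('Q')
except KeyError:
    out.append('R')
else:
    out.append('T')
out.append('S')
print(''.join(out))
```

Execution trace: 'W' (try body) → 'Q' (try body, no exception) → 'T' (else) → 'S' (after the try/except). Output: WQTS

Answer: WQTS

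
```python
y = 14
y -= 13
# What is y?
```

Trace:
`y = 14` → y = 14
`y -= 13` → y = 1
So y = 1

Answer: 1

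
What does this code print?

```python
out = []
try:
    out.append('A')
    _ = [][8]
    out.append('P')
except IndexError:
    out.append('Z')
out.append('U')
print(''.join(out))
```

Execution trace: 'A' (try body) → 'Z' (except IndexError) → 'U' (after the try/except). Output: AZU

Answer: AZU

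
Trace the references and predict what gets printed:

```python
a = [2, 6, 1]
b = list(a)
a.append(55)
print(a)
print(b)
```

Key concept: list() constructor creates copy.
Step by step:
`a = [2, 6, 1]` → a = [2, 6, 1]
`b = list(a)` → b = [2, 6, 1]
`a.append(55)` → a = [2, 6, 1, 55]
`print(a)` → prints [2, 6, 1, 55]
`print(b)` → prints [2, 6, 1]

Answer:
[2, 6, 1, 55]
[2, 6, 1]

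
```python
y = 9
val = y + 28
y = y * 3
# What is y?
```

Trace:
`y = 9` → y = 9
`val = y + 28` → val = 37
`y = y * 3` → y = 27
So y = 27

Answer: 27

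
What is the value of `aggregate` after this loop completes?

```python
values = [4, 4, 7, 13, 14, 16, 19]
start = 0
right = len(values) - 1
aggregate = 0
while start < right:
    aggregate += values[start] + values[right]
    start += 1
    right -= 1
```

Sum of pairs from ends
`aggregate` takes the values: 0 → 23 → 43 → 64

Answer: 64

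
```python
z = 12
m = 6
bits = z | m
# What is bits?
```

Trace:
`z = 12` → z = 12
`m = 6` → m = 6
`bits = z | m` → bits = 14
So bits = 14

Answer: 14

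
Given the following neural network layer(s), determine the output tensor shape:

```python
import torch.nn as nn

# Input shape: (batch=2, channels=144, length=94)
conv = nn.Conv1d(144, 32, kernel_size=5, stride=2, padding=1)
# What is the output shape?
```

Input: (2, 144, 94) -> Output: (2, 32, 46)

Answer: (2, 32, 46)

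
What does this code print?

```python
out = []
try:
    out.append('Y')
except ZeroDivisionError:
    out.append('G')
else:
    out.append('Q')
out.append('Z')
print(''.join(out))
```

Execution trace: 'Y' (try body, no exception) → 'Q' (else) → 'Z' (after the try/except). Output: YQZ

Answer: YQZ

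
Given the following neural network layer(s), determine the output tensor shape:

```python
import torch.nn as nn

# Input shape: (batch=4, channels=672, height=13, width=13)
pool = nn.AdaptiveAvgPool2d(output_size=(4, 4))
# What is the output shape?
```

Input: (4, 672, 13, 13) -> Output: (4, 672, 4, 4)

Answer: (4, 672, 4, 4)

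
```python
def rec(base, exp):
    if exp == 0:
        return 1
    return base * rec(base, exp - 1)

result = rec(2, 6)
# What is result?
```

rec(2, 6) = 2 * 2 * 2 * 2 * 2 * 2 = 64

Answer: 64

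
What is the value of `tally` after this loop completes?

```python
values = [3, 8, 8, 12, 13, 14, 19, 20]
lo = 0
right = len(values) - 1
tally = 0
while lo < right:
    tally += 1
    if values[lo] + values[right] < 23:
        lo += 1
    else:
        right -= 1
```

Steps to find pair summing to 23
`tally` takes the values: 0 → 1 → 2 → 3 → 4 → 5 → 6 → 7

Answer: 7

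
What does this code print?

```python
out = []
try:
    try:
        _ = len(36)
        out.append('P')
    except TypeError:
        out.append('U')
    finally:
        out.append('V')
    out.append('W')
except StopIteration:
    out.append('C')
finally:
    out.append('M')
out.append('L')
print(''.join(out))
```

Execution trace: 'U' (inner except TypeError) → 'V' (inner finally) → 'W' (try body, no exception) → 'M' (finally) → 'L' (after the try/except). Output: UVWML

Answer: UVWML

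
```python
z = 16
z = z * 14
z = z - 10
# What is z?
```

Trace:
`z = 16` → z = 16
`z = z * 14` → z = 224
`z = z - 10` → z = 214
So z = 214

Answer: 214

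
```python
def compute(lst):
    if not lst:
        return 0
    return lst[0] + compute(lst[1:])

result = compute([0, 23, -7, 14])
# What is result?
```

0 + 23 + (-7) + 14 + 0 = 30

Answer: 30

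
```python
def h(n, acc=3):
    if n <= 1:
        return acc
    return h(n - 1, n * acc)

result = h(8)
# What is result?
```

Accumulator trace (n, acc): (8, 3) -> (7, 24) -> (6, 168) -> (5, 1008) -> (4, 5040) -> (3, 20160) -> (2, 60480) -> (1, 120960) -> return 120960

Answer: 120960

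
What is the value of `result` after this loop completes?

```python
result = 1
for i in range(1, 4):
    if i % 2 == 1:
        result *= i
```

Product of odd numbers 1 to 3
`result` takes the values: 1 → 3

Answer: 3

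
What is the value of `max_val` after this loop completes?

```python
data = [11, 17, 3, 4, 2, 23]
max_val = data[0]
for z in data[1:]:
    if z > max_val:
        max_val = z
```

Maximum of [11, 17, 3, 4, 2, 23]
`max_val` takes the values: 11 → 17 → 23

Answer: 23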